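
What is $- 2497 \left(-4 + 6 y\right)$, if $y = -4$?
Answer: $69916$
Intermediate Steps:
$- 2497 \left(-4 + 6 y\right) = - 2497 \left(-4 + 6 \left(-4\right)\right) = - 2497 \left(-4 - 24\right) = \left(-2497\right) \left(-28\right) = 69916$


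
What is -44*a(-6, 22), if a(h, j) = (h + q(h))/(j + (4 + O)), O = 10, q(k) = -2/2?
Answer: 77/9 ≈ 8.5556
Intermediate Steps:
q(k) = -1 (q(k) = -2*1/2 = -1)
a(h, j) = (-1 + h)/(14 + j) (a(h, j) = (h - 1)/(j + (4 + 10)) = (-1 + h)/(j + 14) = (-1 + h)/(14 + j))
-44*a(-6, 22) = -44*(-1 - 6)/(14 + 22) = -44*(-7)/36 = -11*(-7)/9 = -44*(-7/36) = 77/9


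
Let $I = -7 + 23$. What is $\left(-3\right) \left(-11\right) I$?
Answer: $528$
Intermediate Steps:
$I = 16$
$\left(-3\right) \left(-11\right) I = \left(-3\right) \left(-11\right) 16 = 33 \cdot 16 = 528$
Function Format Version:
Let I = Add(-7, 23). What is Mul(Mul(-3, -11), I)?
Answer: 528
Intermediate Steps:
I = 16
Mul(Mul(-3, -11), I) = Mul(Mul(-3, -11), 16) = Mul(33, 16) = 528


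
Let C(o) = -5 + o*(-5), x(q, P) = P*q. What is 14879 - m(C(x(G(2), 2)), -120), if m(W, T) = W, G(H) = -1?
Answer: 14874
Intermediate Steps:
C(o) = -5 - 5*o
14879 - m(C(x(G(2), 2)), -120) = 14879 - (-5 - 10*(-1)) = 14879 - (-5 - 5*(-2)) = 14879 - (-5 + 10) = 14879 - 1*5 = 14879 - 5 = 14874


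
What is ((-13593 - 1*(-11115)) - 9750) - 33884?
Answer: -46112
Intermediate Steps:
((-13593 - 1*(-11115)) - 9750) - 33884 = ((-13593 + 11115) - 9750) - 33884 = (-2478 - 9750) - 33884 = -12228 - 33884 = -46112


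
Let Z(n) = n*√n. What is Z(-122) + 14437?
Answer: 14437 - 122*I*√122 ≈ 14437.0 - 1347.5*I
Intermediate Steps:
Z(n) = n^(3/2)
Z(-122) + 14437 = (-122)^(3/2) + 14437 = -122*I*√122 + 14437 = 14437 - 122*I*√122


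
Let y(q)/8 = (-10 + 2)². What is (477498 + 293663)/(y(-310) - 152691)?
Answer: -771161/152179 ≈ -5.0675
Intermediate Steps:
y(q) = 512 (y(q) = 8*(-10 + 2)² = 8*(-8)² = 8*64 = 512)
(477498 + 293663)/(y(-310) - 152691) = (477498 + 293663)/(512 - 152691) = 771161/(-152179) = 771161*(-1/152179) = -771161/152179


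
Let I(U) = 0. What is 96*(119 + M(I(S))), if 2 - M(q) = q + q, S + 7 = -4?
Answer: 11616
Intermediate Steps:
S = -11 (S = -7 - 4 = -11)
M(q) = 2 - 2*q (M(q) = 2 - (q + q) = 2 - 2*q)
96*(119 + M(I(S))) = 96*(119 + (2 - 2*0)) = 96*(119 + (2 + 0)) = 96*(119 + 2) = 96*121 = 11616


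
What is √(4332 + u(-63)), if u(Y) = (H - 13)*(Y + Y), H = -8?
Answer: √6978 ≈ 83.534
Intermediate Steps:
u(Y) = -42*Y (u(Y) = (-8 - 13)*(Y + Y) = -42*Y)
√(4332 + u(-63)) = √(4332 - 42*(-63)) = √(4332 + 2646) = √6978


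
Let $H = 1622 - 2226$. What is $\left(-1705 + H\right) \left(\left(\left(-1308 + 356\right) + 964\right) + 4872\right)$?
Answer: $-11277156$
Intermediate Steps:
$H = -604$ ($H = 1622 - 2226 = -604$)
$\left(-1705 + H\right) \left(\left(\left(-1308 + 356\right) + 964\right) + 4872\right) = \left(-1705 - 604\right) \left(\left(\left(-1308 + 356\right) + 964\right) + 4872\right) = - 2309 \left(\left(-952 + 964\right) + 4872\right) = - 2309 \left(12 + 4872\right) = \left(-2309\right) 4884 = -11277156$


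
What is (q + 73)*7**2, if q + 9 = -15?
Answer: 2401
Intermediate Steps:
q = -24 (q = -9 - 15 = -24)
(q + 73)*7**2 = (-24 + 73)*7**2 = 49*49 = 2401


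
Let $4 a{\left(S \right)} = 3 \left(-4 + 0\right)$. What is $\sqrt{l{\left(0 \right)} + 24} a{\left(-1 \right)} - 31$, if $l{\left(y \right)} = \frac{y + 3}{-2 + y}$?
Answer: $-31 - \frac{9 \sqrt{10}}{2} \approx -45.23$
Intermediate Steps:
$l{\left(y \right)} = \frac{3 + y}{-2 + y}$
$a{\left(S \right)} = -3$ ($a{\left(S \right)} = \frac{3 \left(-4 + 0\right)}{4} = \frac{3 \left(-4\right)}{4} = \frac{1}{4} \left(-12\right) = -3$)
$\sqrt{l{\left(0 \right)} + 24} a{\left(-1 \right)} - 31 = \sqrt{\frac{3 + 0}{-2 + 0} + 24} \left(-3\right) - 31 = \sqrt{\frac{1}{-2} \cdot 3 + 24} \left(-3\right) - 31 = \sqrt{\left(- \frac{1}{2}\right) 3 + 24} \left(-3\right) - 31 = \sqrt{- \frac{3}{2} + 24} \left(-3\right) - 31 = \sqrt{\frac{45}{2}} \left(-3\right) - 31 = \frac{3 \sqrt{10}}{2} \left(-3\right) - 31 = - \frac{9 \sqrt{10}}{2} - 31 = -31 - \frac{9 \sqrt{10}}{2}$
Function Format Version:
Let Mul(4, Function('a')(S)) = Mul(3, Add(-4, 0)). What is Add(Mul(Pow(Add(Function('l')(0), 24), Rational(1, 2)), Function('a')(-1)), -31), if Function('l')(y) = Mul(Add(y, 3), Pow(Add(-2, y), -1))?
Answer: Add(-31, Mul(Rational(-9, 2), Pow(10, Rational(1, 2)))) ≈ -45.230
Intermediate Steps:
Function('l')(y) = Mul(Pow(Add(-2, y), -1), Add(3, y)) (Function('l')(y) = Mul(Add(3, y), Pow(Add(-2, y), -1)) = Mul(Pow(Add(-2, y), -1), Add(3, y)))
Function('a')(S) = -3 (Function('a')(S) = Mul(Rational(1, 4), Mul(3, Add(-4, 0))) = Mul(Rational(1, 4), Mul(3, -4)) = Mul(Rational(1, 4), -12) = -3)
Add(Mul(Pow(Add(Function('l')(0), 24), Rational(1, 2)), Function('a')(-1)), -31) = Add(Mul(Pow(Add(Mul(Pow(Add(-2, 0), -1), Add(3, 0)), 24), Rational(1, 2)), -3), -31) = Add(Mul(Pow(Add(Mul(Pow(-2, -1), 3), 24), Rational(1, 2)), -3), -31) = Add(Mul(Pow(Add(Mul(Rational(-1, 2), 3), 24), Rational(1, 2)), -3), -31) = Add(Mul(Pow(Add(Rational(-3, 2), 24), Rational(1, 2)), -3), -31) = Add(Mul(Pow(Rational(45, 2), Rational(1, 2)), -3), -31) = Add(Mul(Mul(Rational(3, 2), Pow(10, Rational(1, 2))), -3), -31) = Add(Mul(Rational(-9, 2), Pow(10, Rational(1, 2))), -31) = Add(-31, Mul(Rational(-9, 2), Pow(10, Rational(1, 2))))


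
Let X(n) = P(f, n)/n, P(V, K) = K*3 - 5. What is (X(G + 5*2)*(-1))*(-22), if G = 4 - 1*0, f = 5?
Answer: 407/7 ≈ 58.143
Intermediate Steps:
P(V, K) = -5 + 3*K (P(V, K) = 3*K - 5 = -5 + 3*K)
G = 4 (G = 4 + 0 = 4)
X(n) = (-5 + 3*n)/n
(X(G + 5*2)*(-1))*(-22) = ((3 - 5/(4 + 5*2))*(-1))*(-22) = ((3 - 5/(4 + 10))*(-1))*(-22) = ((3 - 5/14)*(-1))*(-22) = ((37/14)*(-1))*(-22) = -37/14*(-22) = 407/7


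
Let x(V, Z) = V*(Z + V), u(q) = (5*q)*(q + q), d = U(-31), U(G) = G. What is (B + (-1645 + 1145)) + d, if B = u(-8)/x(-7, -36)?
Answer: -159191/301 ≈ -528.87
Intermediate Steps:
d = -31
u(q) = 10*q**2 (u(q) = (5*q)*(2*q) = 10*q**2)
x(V, Z) = V*(V + Z)
B = 640/301 (B = (10*(-8)**2)/((-7*(-7 - 36))) = (10*64)/((-7*(-43))) = 640/301 ≈ 2.1262)
(B + (-1645 + 1145)) + d = (640/301 + (-1645 + 1145)) - 31 = (640/301 - 500) - 31 = -149860/301 - 31 = -159191/301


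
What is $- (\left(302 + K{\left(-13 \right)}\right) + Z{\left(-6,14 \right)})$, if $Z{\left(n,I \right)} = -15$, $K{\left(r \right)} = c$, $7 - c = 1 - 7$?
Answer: $-300$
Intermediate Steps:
$c = 13$ ($c = 7 - \left(1 - 7\right) = 7 - -6 = 7 + 6 = 13$)
$K{\left(r \right)} = 13$
$- (\left(302 + K{\left(-13 \right)}\right) + Z{\left(-6,14 \right)}) = - (\left(302 + 13\right) - 15) = - (315 - 15) = \left(-1\right) 300 = -300$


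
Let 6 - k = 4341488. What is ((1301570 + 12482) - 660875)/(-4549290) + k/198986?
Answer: -9940316863151/452622509970 ≈ -21.962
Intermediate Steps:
k = -4341482 (k = 6 - 1*4341488 = 6 - 4341488 = -4341482)
((1301570 + 12482) - 660875)/(-4549290) + k/198986 = ((1301570 + 12482) - 660875)/(-4549290) - 4341482/198986 = (1314052 - 660875)*(-1/4549290) - 4341482*1/198986 = 653177*(-1/4549290) - 2170741/99493 = -653177/4549290 - 2170741/99493 = -9940316863151/452622509970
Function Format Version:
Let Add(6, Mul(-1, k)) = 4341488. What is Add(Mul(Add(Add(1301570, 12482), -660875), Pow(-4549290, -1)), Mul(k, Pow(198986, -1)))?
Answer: Rational(-9940316863151, 452622509970) ≈ -21.962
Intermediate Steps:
k = -4341482 (k = Add(6, Mul(-1, 4341488)) = Add(6, -4341488) = -4341482)
Add(Mul(Add(Add(1301570, 12482), -660875), Pow(-4549290, -1)), Mul(k, Pow(198986, -1))) = Add(Mul(Add(Add(1301570, 12482), -660875), Pow(-4549290, -1)), Mul(-4341482, Pow(198986, -1))) = Add(Mul(Add(1314052, -660875), Rational(-1, 4549290)), Mul(-4341482, Rational(1, 198986))) = Add(Mul(653177, Rational(-1, 4549290)), Rational(-2170741, 99493)) = Add(Rational(-653177, 4549290), Rational(-2170741, 99493)) = Rational(-9940316863151, 452622509970)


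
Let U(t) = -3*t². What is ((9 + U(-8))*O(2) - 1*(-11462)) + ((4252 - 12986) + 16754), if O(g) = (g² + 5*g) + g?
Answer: 16554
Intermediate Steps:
O(g) = g² + 6*g
((9 + U(-8))*O(2) - 1*(-11462)) + ((4252 - 12986) + 16754) = ((9 - 3*(-8)²)*(2*(6 + 2)) - 1*(-11462)) + ((4252 - 12986) + 16754) = ((9 - 3*64)*(2*8) + 11462) + (-8734 + 16754) = ((9 - 192)*16 + 11462) + 8020 = (-183*16 + 11462) + 8020 = (-2928 + 11462) + 8020 = 8534 + 8020 = 16554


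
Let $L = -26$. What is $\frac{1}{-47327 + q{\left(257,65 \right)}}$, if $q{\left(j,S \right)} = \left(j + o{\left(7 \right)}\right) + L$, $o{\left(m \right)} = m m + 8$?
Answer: $- \frac{1}{47039} \approx -2.1259 \cdot 10^{-5}$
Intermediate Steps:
$o{\left(m \right)} = 8 + m^{2}$ ($o{\left(m \right)} = m^{2} + 8 = 8 + m^{2}$)
$q{\left(j,S \right)} = 31 + j$ ($q{\left(j,S \right)} = \left(j + \left(8 + 7^{2}\right)\right) - 26 = \left(j + \left(8 + 49\right)\right) - 26 = \left(j + 57\right) - 26 = \left(57 + j\right) - 26 = 31 + j$)
$\frac{1}{-47327 + q{\left(257,65 \right)}} = \frac{1}{-47327 + \left(31 + 257\right)} = \frac{1}{-47327 + 288} = \frac{1}{-47039} = - \frac{1}{47039}$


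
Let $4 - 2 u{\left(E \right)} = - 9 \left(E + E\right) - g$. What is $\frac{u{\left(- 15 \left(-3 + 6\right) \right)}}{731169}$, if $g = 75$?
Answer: $- \frac{731}{1462338} \approx -0.00049988$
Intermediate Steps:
$u{\left(E \right)} = \frac{79}{2} + 9 E$ ($u{\left(E \right)} = 2 - \frac{- 9 \left(E + E\right) - 75}{2} = 2 - \frac{- 9 \cdot 2 E - 75}{2} = 2 - \frac{- 18 E - 75}{2} = 2 - \frac{-75 - 18 E}{2} = 2 + \left(\frac{75}{2} + 9 E\right) = \frac{79}{2} + 9 E$)
$\frac{u{\left(- 15 \left(-3 + 6\right) \right)}}{731169} = \frac{\frac{79}{2} + 9 \left(- 15 \left(-3 + 6\right)\right)}{731169} = \left(\frac{79}{2} + 9 \left(\left(-15\right) 3\right)\right) \frac{1}{731169} = \left(\frac{79}{2} + 9 \left(-45\right)\right) \frac{1}{731169} = \left(\frac{79}{2} - 405\right) \frac{1}{731169} = \left(- \frac{731}{2}\right) \frac{1}{731169} = - \frac{731}{1462338}$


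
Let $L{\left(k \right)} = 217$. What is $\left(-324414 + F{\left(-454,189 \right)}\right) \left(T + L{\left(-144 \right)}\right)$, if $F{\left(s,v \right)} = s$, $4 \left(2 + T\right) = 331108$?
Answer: $-26961445056$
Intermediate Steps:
$T = 82775$ ($T = -2 + \frac{1}{4} \cdot 331108 = -2 + 82777 = 82775$)
$\left(-324414 + F{\left(-454,189 \right)}\right) \left(T + L{\left(-144 \right)}\right) = \left(-324414 - 454\right) \left(82775 + 217\right) = \left(-324868\right) 82992 = -26961445056$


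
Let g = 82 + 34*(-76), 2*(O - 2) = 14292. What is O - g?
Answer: 9650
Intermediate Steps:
O = 7148 (O = 2 + (½)*14292 = 2 + 7146 = 7148)
g = -2502 (g = 82 - 2584 = -2502)
O - g = 7148 - 1*(-2502) = 7148 + 2502 = 9650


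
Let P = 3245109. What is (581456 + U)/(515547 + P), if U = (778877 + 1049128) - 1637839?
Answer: 385811/1880328 ≈ 0.20518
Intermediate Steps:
U = 190166 (U = 1828005 - 1637839 = 190166)
(581456 + U)/(515547 + P) = (581456 + 190166)/(515547 + 3245109) = 771622/3760656 = 771622*(1/3760656) = 385811/1880328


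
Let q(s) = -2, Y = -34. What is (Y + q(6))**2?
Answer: 1296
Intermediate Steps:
(Y + q(6))**2 = (-34 - 2)**2 = (-36)**2 = 1296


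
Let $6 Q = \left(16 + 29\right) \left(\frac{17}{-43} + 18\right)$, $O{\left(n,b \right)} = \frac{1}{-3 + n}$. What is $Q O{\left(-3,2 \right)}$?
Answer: $- \frac{3785}{172} \approx -22.006$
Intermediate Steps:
$Q = \frac{11355}{86}$ ($Q = \frac{\left(16 + 29\right) \left(\frac{17}{-43} + 18\right)}{6} = \frac{45 \left(17 \left(- \frac{1}{43}\right) + 18\right)}{6} = \frac{45 \left(- \frac{17}{43} + 18\right)}{6} = \frac{45 \cdot \frac{757}{43}}{6} = \frac{1}{6} \cdot \frac{34065}{43} = \frac{11355}{86} \approx 132.03$)
$Q O{\left(-3,2 \right)} = \frac{11355}{86 \left(-3 - 3\right)} = \frac{11355}{86 \left(-6\right)} = \frac{11355}{86} \left(- \frac{1}{6}\right) = - \frac{3785}{172}$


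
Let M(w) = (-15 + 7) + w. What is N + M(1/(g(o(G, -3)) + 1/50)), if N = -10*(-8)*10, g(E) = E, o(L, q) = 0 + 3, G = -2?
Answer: 119642/151 ≈ 792.33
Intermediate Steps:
o(L, q) = 3
N = 800 (N = 80*10 = 800)
M(w) = -8 + w
N + M(1/(g(o(G, -3)) + 1/50)) = 800 + (-8 + 1/(3 + 1/50)) = 800 + (-8 + 1/(151/50)) = 800 + (-8 + 50/151) = 800 - 1158/151 = 119642/151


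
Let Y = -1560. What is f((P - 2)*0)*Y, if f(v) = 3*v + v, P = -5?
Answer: 0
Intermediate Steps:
f(v) = 4*v
f((P - 2)*0)*Y = (4*((-5 - 2)*0))*(-1560) = (4*(-7*0))*(-1560) = (4*0)*(-1560) = 0*(-1560) = 0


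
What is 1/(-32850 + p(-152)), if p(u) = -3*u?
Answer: -1/32394 ≈ -3.0870e-5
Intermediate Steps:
1/(-32850 + p(-152)) = 1/(-32850 - 3*(-152)) = 1/(-32850 + 456) = 1/(-32394) = -1/32394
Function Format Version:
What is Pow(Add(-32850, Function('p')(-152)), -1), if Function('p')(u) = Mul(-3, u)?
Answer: Rational(-1, 32394) ≈ -3.0870e-5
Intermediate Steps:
Pow(Add(-32850, Function('p')(-152)), -1) = Pow(Add(-32850, Mul(-3, -152)), -1) = Pow(Add(-32850, 456), -1) = Pow(-32394, -1) = Rational(-1, 32394)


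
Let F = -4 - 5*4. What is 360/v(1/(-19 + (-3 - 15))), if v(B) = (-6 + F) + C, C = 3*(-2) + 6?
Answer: -12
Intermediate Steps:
F = -24 (F = -4 - 20 = -24)
C = 0 (C = -6 + 6 = 0)
v(B) = -30 (v(B) = (-6 - 24) + 0 = -30 + 0 = -30)
360/v(1/(-19 + (-3 - 15))) = 360/(-30) = 360*(-1/30) = -12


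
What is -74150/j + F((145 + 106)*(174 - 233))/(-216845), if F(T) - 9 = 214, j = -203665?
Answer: 3206727891/8832747385 ≈ 0.36305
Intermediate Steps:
F(T) = 223 (F(T) = 9 + 214 = 223)
-74150/j + F((145 + 106)*(174 - 233))/(-216845) = -74150/(-203665) + 223/(-216845) = -74150*(-1/203665) + 223*(-1/216845) = 14830/40733 - 223/216845 = 3206727891/8832747385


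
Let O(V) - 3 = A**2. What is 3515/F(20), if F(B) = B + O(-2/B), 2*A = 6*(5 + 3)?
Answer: 3515/599 ≈ 5.8681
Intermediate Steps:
A = 24 (A = (6*(5 + 3))/2 = (6*8)/2 = (1/2)*48 = 24)
O(V) = 579 (O(V) = 3 + 24**2 = 3 + 576 = 579)
F(B) = 579 + B (F(B) = B + 579 = 579 + B)
3515/F(20) = 3515/(579 + 20) = 3515/599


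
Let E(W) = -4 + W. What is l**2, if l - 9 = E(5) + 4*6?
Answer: 1156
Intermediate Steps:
l = 34 (l = 9 + ((-4 + 5) + 4*6) = 9 + (1 + 24) = 9 + 25 = 34)
l**2 = 34**2 = 1156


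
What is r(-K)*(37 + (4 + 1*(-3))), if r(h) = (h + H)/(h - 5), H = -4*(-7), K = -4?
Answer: -1216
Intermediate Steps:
H = 28
r(h) = (28 + h)/(-5 + h) (r(h) = (h + 28)/(h - 5) = (28 + h)/(-5 + h))
r(-K)*(37 + (4 + 1*(-3))) = ((28 - 1*(-4))/(-5 - 1*(-4)))*(37 + (4 + 1*(-3))) = ((28 + 4)/(-5 + 4))*(37 + (4 - 3)) = (32/(-1))*(37 + 1) = -1*32*38 = -32*38 = -1216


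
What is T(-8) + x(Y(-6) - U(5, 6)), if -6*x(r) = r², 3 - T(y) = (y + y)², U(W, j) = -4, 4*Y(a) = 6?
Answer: -6193/24 ≈ -258.04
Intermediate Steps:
Y(a) = 3/2 (Y(a) = (¼)*6 = 3/2)
T(y) = 3 - 4*y² (T(y) = 3 - (y + y)² = 3 - (2*y)² = 3 - 4*y²)
x(r) = -r²/6
T(-8) + x(Y(-6) - U(5, 6)) = (3 - 4*(-8)²) - (3/2 - 1*(-4))²/6 = (3 - 4*64) - (3/2 + 4)²/6 = (3 - 256) - (11/2)²/6 = -253 - ⅙*121/4 = -253 - 121/24 = -6193/24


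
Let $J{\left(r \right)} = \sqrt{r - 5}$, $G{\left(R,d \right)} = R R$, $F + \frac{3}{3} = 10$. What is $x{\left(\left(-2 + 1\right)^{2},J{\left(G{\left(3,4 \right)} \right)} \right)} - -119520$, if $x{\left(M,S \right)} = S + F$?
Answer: $119531$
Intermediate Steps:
$F = 9$ ($F = -1 + 10 = 9$)
$G{\left(R,d \right)} = R^{2}$
$J{\left(r \right)} = \sqrt{-5 + r}$
$x{\left(M,S \right)} = 9 + S$ ($x{\left(M,S \right)} = S + 9 = 9 + S$)
$x{\left(\left(-2 + 1\right)^{2},J{\left(G{\left(3,4 \right)} \right)} \right)} - -119520 = \left(9 + \sqrt{-5 + 3^{2}}\right) - -119520 = \left(9 + \sqrt{-5 + 9}\right) + 119520 = \left(9 + \sqrt{4}\right) + 119520 = \left(9 + 2\right) + 119520 = 11 + 119520 = 119531$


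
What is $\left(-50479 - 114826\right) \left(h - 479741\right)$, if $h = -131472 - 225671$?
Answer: $138341109620$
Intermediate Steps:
$h = -357143$ ($h = -131472 - 225671 = -357143$)
$\left(-50479 - 114826\right) \left(h - 479741\right) = \left(-50479 - 114826\right) \left(-357143 - 479741\right) = \left(-165305\right) \left(-836884\right) = 138341109620$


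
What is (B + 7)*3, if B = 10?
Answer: 51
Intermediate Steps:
(B + 7)*3 = (10 + 7)*3 = 17*3 = 51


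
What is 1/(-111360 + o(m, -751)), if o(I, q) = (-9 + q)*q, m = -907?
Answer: 1/459400 ≈ 2.1768e-6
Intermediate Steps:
o(I, q) = q*(-9 + q)
1/(-111360 + o(m, -751)) = 1/(-111360 - 751*(-9 - 751)) = 1/(-111360 - 751*(-760)) = 1/(-111360 + 570760) = 1/459400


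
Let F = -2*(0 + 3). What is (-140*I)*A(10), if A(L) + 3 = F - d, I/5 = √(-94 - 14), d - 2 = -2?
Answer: 37800*I*√3 ≈ 65472.0*I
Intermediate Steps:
d = 0 (d = 2 - 2 = 0)
F = -6 (F = -2*3 = -6)
I = 30*I*√3 (I = 5*√(-94 - 14) = 5*√(-108) = 5*(6*I*√3) = 30*I*√3 ≈ 51.962*I)
A(L) = -9 (A(L) = -3 + (-6 - 1*0) = -3 + (-6 + 0) = -3 - 6 = -9)
(-140*I)*A(10) = -4200*I*√3*(-9) = 37800*I*√3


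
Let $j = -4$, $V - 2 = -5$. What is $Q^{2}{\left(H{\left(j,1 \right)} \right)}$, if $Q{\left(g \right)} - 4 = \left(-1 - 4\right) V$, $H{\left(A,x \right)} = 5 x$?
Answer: $361$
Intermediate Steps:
$V = -3$ ($V = 2 - 5 = -3$)
$Q{\left(g \right)} = 19$ ($Q{\left(g \right)} = 4 + \left(-1 - 4\right) \left(-3\right) = 4 - -15 = 4 + 15 = 19$)
$Q^{2}{\left(H{\left(j,1 \right)} \right)} = 19^{2} = 361$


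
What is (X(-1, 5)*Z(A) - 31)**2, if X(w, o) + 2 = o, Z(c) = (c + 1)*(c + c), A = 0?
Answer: 961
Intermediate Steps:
Z(c) = 2*c*(1 + c) (Z(c) = (1 + c)*(2*c) = 2*c*(1 + c))
X(w, o) = -2 + o
(X(-1, 5)*Z(A) - 31)**2 = ((-2 + 5)*(2*0*(1 + 0)) - 31)**2 = (3*(2*0*1) - 31)**2 = (3*0 - 31)**2 = (0 - 31)**2 = (-31)**2 = 961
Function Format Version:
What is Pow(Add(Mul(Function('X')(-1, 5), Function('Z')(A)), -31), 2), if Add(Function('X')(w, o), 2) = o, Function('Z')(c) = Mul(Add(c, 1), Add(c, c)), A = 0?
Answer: 961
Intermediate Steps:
Function('Z')(c) = Mul(2, c, Add(1, c)) (Function('Z')(c) = Mul(Add(1, c), Mul(2, c)) = Mul(2, c, Add(1, c)))
Function('X')(w, o) = Add(-2, o)
Pow(Add(Mul(Function('X')(-1, 5), Function('Z')(A)), -31), 2) = Pow(Add(Mul(Add(-2, 5), Mul(2, 0, Add(1, 0))), -31), 2) = Pow(Add(Mul(3, Mul(2, 0, 1)), -31), 2) = Pow(Add(Mul(3, 0), -31), 2) = Pow(Add(0, -31), 2) = Pow(-31, 2) = 961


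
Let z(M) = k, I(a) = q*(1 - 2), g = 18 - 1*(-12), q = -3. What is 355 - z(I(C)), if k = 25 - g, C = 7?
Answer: 360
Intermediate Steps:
g = 30 (g = 18 + 12 = 30)
I(a) = 3 (I(a) = -3*(1 - 2) = -3*(-1) = 3)
k = -5 (k = 25 - 1*30 = 25 - 30 = -5)
z(M) = -5
355 - z(I(C)) = 355 - 1*(-5) = 355 + 5 = 360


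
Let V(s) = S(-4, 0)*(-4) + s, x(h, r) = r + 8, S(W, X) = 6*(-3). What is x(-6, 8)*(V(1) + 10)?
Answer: 1328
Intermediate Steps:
S(W, X) = -18
x(h, r) = 8 + r
V(s) = 72 + s (V(s) = -18*(-4) + s = 72 + s)
x(-6, 8)*(V(1) + 10) = (8 + 8)*((72 + 1) + 10) = 16*(73 + 10) = 16*83 = 1328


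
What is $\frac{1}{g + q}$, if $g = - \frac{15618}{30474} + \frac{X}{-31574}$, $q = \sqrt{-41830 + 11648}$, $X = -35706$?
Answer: $\frac{1987789274993949}{97023997642660857677} - \frac{6429180867001929 i \sqrt{30182}}{194047995285321715354} \approx 2.0488 \cdot 10^{-5} - 0.005756 i$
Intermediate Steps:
$q = i \sqrt{30182}$ ($q = \sqrt{-30182} = i \sqrt{30182} \approx 173.73 i$)
$g = \frac{49581826}{80182173}$ ($g = - \frac{15618}{30474} - \frac{35706}{-31574} = \left(-15618\right) \frac{1}{30474} - - \frac{17853}{15787} = - \frac{2603}{5079} + \frac{17853}{15787} = \frac{49581826}{80182173} \approx 0.61836$)
$\frac{1}{g + q} = \frac{1}{\frac{49581826}{80182173} + i \sqrt{30182}}$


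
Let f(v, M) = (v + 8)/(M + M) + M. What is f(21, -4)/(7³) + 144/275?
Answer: 378361/754600 ≈ 0.50141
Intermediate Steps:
f(v, M) = M + (8 + v)/(2*M) (f(v, M) = (8 + v)/((2*M)) + M = (8 + v)*(1/(2*M)) + M = (8 + v)/(2*M) + M = M + (8 + v)/(2*M))
f(21, -4)/(7³) + 144/275 = ((4 + (-4)² + (½)*21)/(-4))/(7³) + 144/275 = -(4 + 16 + 21/2)/4/343 + 144*(1/275) = -¼*61/2*(1/343) + 144/275 = -61/8*1/343 + 144/275 = -61/2744 + 144/275 = 378361/754600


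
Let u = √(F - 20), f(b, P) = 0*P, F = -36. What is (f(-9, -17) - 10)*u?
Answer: -20*I*√14 ≈ -74.833*I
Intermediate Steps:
f(b, P) = 0
u = 2*I*√14 (u = √(-36 - 20) = √(-56) = 2*I*√14 ≈ 7.4833*I)
(f(-9, -17) - 10)*u = (0 - 10)*(2*I*√14) = -20*I*√14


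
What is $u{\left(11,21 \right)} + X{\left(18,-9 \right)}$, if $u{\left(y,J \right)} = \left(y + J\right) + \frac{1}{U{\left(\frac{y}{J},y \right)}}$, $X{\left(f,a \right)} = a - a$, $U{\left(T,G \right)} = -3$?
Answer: $\frac{95}{3} \approx 31.667$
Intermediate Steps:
$X{\left(f,a \right)} = 0$
$u{\left(y,J \right)} = - \frac{1}{3} + J + y$ ($u{\left(y,J \right)} = \left(y + J\right) + \frac{1}{-3} = \left(J + y\right) - \frac{1}{3} = - \frac{1}{3} + J + y$)
$u{\left(11,21 \right)} + X{\left(18,-9 \right)} = \left(- \frac{1}{3} + 21 + 11\right) + 0 = \frac{95}{3} + 0 = \frac{95}{3}$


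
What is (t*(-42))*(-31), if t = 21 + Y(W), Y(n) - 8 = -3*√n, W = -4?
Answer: 37758 - 7812*I ≈ 37758.0 - 7812.0*I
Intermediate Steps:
Y(n) = 8 - 3*√n
t = 29 - 6*I (t = 21 + (8 - 6*I) = 29 - 6*I ≈ 29.0 - 6.0*I)
(t*(-42))*(-31) = ((29 - 6*I)*(-42))*(-31) = (-1218 + 252*I)*(-31) = 37758 - 7812*I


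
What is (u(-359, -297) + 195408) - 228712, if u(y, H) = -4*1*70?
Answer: -33584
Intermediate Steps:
u(y, H) = -280 (u(y, H) = -4*70 = -280)
(u(-359, -297) + 195408) - 228712 = (-280 + 195408) - 228712 = 195128 - 228712 = -33584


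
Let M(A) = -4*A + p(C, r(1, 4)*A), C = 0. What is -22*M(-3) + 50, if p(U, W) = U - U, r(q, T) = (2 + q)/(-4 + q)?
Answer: -214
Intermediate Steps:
r(q, T) = (2 + q)/(-4 + q)
p(U, W) = 0
M(A) = -4*A (M(A) = -4*A + 0 = -4*A)
-22*M(-3) + 50 = -(-88)*(-3) + 50 = -22*12 + 50 = -264 + 50 = -214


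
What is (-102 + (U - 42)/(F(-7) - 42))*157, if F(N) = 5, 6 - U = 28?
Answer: -582470/37 ≈ -15742.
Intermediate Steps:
U = -22 (U = 6 - 1*28 = 6 - 28 = -22)
(-102 + (U - 42)/(F(-7) - 42))*157 = (-102 + (-22 - 42)/(5 - 42))*157 = (-102 - 64/(-37))*157 = (-102 - 64*(-1/37))*157 = (-102 + 64/37)*157 = -3710/37*157 = -582470/37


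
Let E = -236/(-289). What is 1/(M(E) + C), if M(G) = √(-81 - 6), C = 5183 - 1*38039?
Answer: -10952/359838941 - I*√87/1079516823 ≈ -3.0436e-5 - 8.6403e-9*I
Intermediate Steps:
E = 236/289 (E = -236*(-1/289) = 236/289 ≈ 0.81661)
C = -32856 (C = 5183 - 38039 = -32856)
M(G) = I*√87 (M(G) = √(-87) = I*√87)
1/(M(E) + C) = 1/(I*√87 - 32856) = 1/(-32856 + I*√87)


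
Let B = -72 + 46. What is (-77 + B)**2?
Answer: 10609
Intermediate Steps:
B = -26
(-77 + B)**2 = (-77 - 26)**2 = (-103)**2 = 10609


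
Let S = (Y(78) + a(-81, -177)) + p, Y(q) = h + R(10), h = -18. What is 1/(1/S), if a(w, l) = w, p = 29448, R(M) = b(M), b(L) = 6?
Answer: 29355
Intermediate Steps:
R(M) = 6
Y(q) = -12 (Y(q) = -18 + 6 = -12)
S = 29355 (S = (-12 - 81) + 29448 = -93 + 29448 = 29355)
1/(1/S) = 1/(1/29355) = 29355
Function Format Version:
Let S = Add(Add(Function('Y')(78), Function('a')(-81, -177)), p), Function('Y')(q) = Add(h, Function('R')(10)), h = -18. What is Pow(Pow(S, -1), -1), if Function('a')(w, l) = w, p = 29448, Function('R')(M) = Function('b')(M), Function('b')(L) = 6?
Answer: 29355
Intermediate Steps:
Function('R')(M) = 6
Function('Y')(q) = -12 (Function('Y')(q) = Add(-18, 6) = -12)
S = 29355 (S = Add(Add(-12, -81), 29448) = Add(-93, 29448) = 29355)
Pow(Pow(S, -1), -1) = Pow(Pow(29355, -1), -1) = Pow(Rational(1, 29355), -1) = 29355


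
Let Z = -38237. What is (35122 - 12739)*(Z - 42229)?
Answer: -1801070478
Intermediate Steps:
(35122 - 12739)*(Z - 42229) = (35122 - 12739)*(-38237 - 42229) = 22383*(-80466) = -1801070478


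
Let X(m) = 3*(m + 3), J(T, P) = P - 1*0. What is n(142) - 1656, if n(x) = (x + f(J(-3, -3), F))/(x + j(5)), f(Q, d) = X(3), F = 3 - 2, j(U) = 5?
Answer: -243272/147 ≈ -1654.9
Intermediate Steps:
J(T, P) = P (J(T, P) = P + 0 = P)
F = 1
X(m) = 9 + 3*m (X(m) = 3*(3 + m) = 9 + 3*m)
f(Q, d) = 18 (f(Q, d) = 9 + 3*3 = 9 + 9 = 18)
n(x) = (18 + x)/(5 + x) (n(x) = (x + 18)/(x + 5) = (18 + x)/(5 + x))
n(142) - 1656 = (18 + 142)/(5 + 142) - 1656 = 160/147 - 1656 = -243272/147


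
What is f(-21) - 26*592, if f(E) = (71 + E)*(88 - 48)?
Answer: -13392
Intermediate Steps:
f(E) = 2840 + 40*E (f(E) = (71 + E)*40 = 2840 + 40*E)
f(-21) - 26*592 = (2840 + 40*(-21)) - 26*592 = (2840 - 840) - 1*15392 = 2000 - 15392 = -13392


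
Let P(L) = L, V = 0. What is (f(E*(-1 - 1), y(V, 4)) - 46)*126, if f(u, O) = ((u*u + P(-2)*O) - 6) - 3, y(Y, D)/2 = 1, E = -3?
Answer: -2898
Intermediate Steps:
y(Y, D) = 2 (y(Y, D) = 2*1 = 2)
f(u, O) = -9 + u² - 2*O (f(u, O) = ((u*u - 2*O) - 6) - 3 = ((u² - 2*O) - 6) - 3 = (-6 + u² - 2*O) - 3 = -9 + u² - 2*O)
(f(E*(-1 - 1), y(V, 4)) - 46)*126 = ((-9 + (-3*(-1 - 1))² - 2*2) - 46)*126 = ((-9 + (-3*(-2))² - 4) - 46)*126 = ((-9 + 6² - 4) - 46)*126 = ((-9 + 36 - 4) - 46)*126 = (23 - 46)*126 = -23*126 = -2898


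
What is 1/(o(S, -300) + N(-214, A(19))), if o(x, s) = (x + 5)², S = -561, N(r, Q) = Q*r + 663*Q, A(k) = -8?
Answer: 1/305544 ≈ 3.2728e-6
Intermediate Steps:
N(r, Q) = 663*Q + Q*r
o(x, s) = (5 + x)²
1/(o(S, -300) + N(-214, A(19))) = 1/((5 - 561)² - 8*(663 - 214)) = 1/((-556)² - 8*449) = 1/(309136 - 3592) = 1/305544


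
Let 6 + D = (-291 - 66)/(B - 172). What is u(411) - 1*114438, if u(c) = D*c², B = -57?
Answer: -197998959/229 ≈ -8.6462e+5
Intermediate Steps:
D = -1017/229 (D = -6 + (-291 - 66)/(-57 - 172) = -6 - 357/(-229) = -6 - 357*(-1/229) = -6 + 357/229 = -1017/229 ≈ -4.4410)
u(c) = -1017*c²/229
u(411) - 1*114438 = -1017/229*411² - 1*114438 = -1017/229*168921 - 114438 = -171792657/229 - 114438 = -197998959/229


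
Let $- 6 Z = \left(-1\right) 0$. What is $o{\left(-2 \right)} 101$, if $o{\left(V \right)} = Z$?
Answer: $0$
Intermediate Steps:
$Z = 0$ ($Z = - \frac{\left(-1\right) 0}{6} = \left(- \frac{1}{6}\right) 0 = 0$)
$o{\left(V \right)} = 0$
$o{\left(-2 \right)} 101 = 0 \cdot 101 = 0$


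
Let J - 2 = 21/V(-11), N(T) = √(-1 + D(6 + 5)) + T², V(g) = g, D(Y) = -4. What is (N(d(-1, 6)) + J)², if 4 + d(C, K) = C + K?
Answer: -461/121 + 24*I*√5/11 ≈ -3.8099 + 4.8787*I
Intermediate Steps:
d(C, K) = -4 + C + K (d(C, K) = -4 + (C + K) = -4 + C + K)
N(T) = T² + I*√5 (N(T) = √(-1 - 4) + T² = √(-5) + T² = I*√5 + T² = T² + I*√5)
J = 1/11 (J = 2 + 21/(-11) = 2 + 21*(-1/11) = 2 - 21/11 = 1/11 ≈ 0.090909)
(N(d(-1, 6)) + J)² = (((-4 - 1 + 6)² + I*√5) + 1/11)² = ((1² + I*√5) + 1/11)² = ((1 + I*√5) + 1/11)² = (12/11 + I*√5)²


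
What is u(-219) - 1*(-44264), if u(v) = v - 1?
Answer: 44044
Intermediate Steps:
u(v) = -1 + v
u(-219) - 1*(-44264) = (-1 - 219) - 1*(-44264) = -220 + 44264 = 44044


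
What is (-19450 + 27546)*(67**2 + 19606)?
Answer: 195073120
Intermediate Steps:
(-19450 + 27546)*(67**2 + 19606) = 8096*(4489 + 19606) = 8096*24095 = 195073120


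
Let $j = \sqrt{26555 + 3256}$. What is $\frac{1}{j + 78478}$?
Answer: $\frac{78478}{6158766673} - \frac{\sqrt{29811}}{6158766673} \approx 1.2714 \cdot 10^{-5}$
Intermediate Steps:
$j = \sqrt{29811} \approx 172.66$
$\frac{1}{j + 78478} = \frac{1}{\sqrt{29811} + 78478} = \frac{1}{78478 + \sqrt{29811}}$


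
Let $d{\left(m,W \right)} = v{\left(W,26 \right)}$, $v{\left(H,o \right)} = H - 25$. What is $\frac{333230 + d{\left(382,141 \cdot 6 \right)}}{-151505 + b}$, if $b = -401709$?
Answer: $- \frac{334051}{553214} \approx -0.60384$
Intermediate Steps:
$v{\left(H,o \right)} = -25 + H$
$d{\left(m,W \right)} = -25 + W$
$\frac{333230 + d{\left(382,141 \cdot 6 \right)}}{-151505 + b} = \frac{333230 + \left(-25 + 141 \cdot 6\right)}{-151505 - 401709} = \frac{333230 + \left(-25 + 846\right)}{-553214} = \left(333230 + 821\right) \left(- \frac{1}{553214}\right) = 334051 \left(- \frac{1}{553214}\right) = - \frac{334051}{553214}$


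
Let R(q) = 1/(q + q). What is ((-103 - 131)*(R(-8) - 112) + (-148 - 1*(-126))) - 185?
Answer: 208125/8 ≈ 26016.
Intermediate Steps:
R(q) = 1/(2*q)
((-103 - 131)*(R(-8) - 112) + (-148 - 1*(-126))) - 185 = ((-103 - 131)*((1/2)/(-8) - 112) + (-148 - 1*(-126))) - 185 = (-234*((1/2)*(-1/8) - 112) + (-148 + 126)) - 185 = (-234*(-1/16 - 112) - 22) - 185 = (-234*(-1793/16) - 22) - 185 = (209781/8 - 22) - 185 = 209605/8 - 185 = 208125/8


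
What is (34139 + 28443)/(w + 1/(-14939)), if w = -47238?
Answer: -934912498/705688483 ≈ -1.3248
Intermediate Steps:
(34139 + 28443)/(w + 1/(-14939)) = (34139 + 28443)/(-47238 + 1/(-14939)) = 62582/(-47238 - 1/14939) = 62582/(-705688483/14939) = 62582*(-14939/705688483) = -934912498/705688483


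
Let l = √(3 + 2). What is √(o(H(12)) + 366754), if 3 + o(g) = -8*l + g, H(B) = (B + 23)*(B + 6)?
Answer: √(367381 - 8*√5) ≈ 606.10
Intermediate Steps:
l = √5 ≈ 2.2361
H(B) = (6 + B)*(23 + B) (H(B) = (23 + B)*(6 + B) = (6 + B)*(23 + B))
o(g) = -3 + g - 8*√5 (o(g) = -3 + (-8*√5 + g) = -3 + (g - 8*√5) = -3 + g - 8*√5)
√(o(H(12)) + 366754) = √((-3 + (138 + 12² + 29*12) - 8*√5) + 366754) = √((-3 + (138 + 144 + 348) - 8*√5) + 366754) = √((-3 + 630 - 8*√5) + 366754) = √((627 - 8*√5) + 366754) = √(367381 - 8*√5)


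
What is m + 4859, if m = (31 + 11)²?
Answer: 6623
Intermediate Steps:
m = 1764 (m = 42² = 1764)
m + 4859 = 1764 + 4859 = 6623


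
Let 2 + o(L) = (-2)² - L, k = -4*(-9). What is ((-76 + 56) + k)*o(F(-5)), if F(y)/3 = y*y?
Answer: -1168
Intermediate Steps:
k = 36
F(y) = 3*y² (F(y) = 3*(y*y) = 3*y²)
o(L) = 2 - L (o(L) = -2 + ((-2)² - L) = -2 + (4 - L) = 2 - L)
((-76 + 56) + k)*o(F(-5)) = ((-76 + 56) + 36)*(2 - 3*(-5)²) = (-20 + 36)*(2 - 3*25) = 16*(2 - 1*75) = 16*(2 - 75) = 16*(-73) = -1168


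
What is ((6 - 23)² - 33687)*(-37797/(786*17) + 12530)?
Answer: -931737754679/2227 ≈ -4.1838e+8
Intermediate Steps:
((6 - 23)² - 33687)*(-37797/(786*17) + 12530) = ((-17)² - 33687)*(-37797/13362 + 12530) = (289 - 33687)*(-37797*1/13362 + 12530) = -33398*(-12599/4454 + 12530) = -33398*55796021/4454 = -931737754679/2227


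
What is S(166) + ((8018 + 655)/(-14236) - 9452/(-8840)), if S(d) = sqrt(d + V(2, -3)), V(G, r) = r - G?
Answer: 425657/925340 + sqrt(161) ≈ 13.149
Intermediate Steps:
S(d) = sqrt(-5 + d) (S(d) = sqrt(d + (-3 - 1*2)) = sqrt(d + (-3 - 2)) = sqrt(d - 5) = sqrt(-5 + d))
S(166) + ((8018 + 655)/(-14236) - 9452/(-8840)) = sqrt(-5 + 166) + ((8018 + 655)/(-14236) - 9452/(-8840)) = sqrt(161) + (8673*(-1/14236) - 9452*(-1/8840)) = sqrt(161) + (-8673/14236 + 139/130) = sqrt(161) + 425657/925340 = 425657/925340 + sqrt(161)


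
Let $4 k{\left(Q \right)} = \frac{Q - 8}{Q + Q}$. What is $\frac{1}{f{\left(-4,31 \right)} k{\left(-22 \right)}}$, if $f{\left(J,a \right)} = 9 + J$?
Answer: $\frac{88}{75} \approx 1.1733$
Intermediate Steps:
$k{\left(Q \right)} = \frac{-8 + Q}{8 Q}$ ($k{\left(Q \right)} = \frac{\left(Q - 8\right) \frac{1}{Q + Q}}{4} = \frac{\left(-8 + Q\right) \frac{1}{2 Q}}{4} = \frac{\frac{1}{2} \frac{1}{Q} \left(-8 + Q\right)}{4} = \frac{-8 + Q}{8 Q}$)
$\frac{1}{f{\left(-4,31 \right)} k{\left(-22 \right)}} = \frac{1}{\left(9 - 4\right) \frac{-8 - 22}{8 \left(-22\right)}} = \frac{1}{5 \cdot \frac{1}{8} \left(- \frac{1}{22}\right) \left(-30\right)} = \frac{1}{5 \cdot \frac{15}{88}} = \frac{1}{5} \cdot \frac{88}{15} = \frac{88}{75}$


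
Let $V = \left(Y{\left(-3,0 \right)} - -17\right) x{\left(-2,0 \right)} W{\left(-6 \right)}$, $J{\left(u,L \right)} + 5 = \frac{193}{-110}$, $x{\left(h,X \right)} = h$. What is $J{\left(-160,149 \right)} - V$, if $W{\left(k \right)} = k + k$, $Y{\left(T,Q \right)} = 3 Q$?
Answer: $- \frac{45623}{110} \approx -414.75$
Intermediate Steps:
$J{\left(u,L \right)} = - \frac{743}{110}$ ($J{\left(u,L \right)} = -5 + \frac{193}{-110} = -5 + 193 \left(- \frac{1}{110}\right) = -5 - \frac{193}{110} = - \frac{743}{110}$)
$W{\left(k \right)} = 2 k$
$V = 408$ ($V = \left(3 \cdot 0 - -17\right) \left(-2\right) 2 \left(-6\right) = \left(0 + 17\right) \left(-2\right) \left(-12\right) = 17 \left(-2\right) \left(-12\right) = \left(-34\right) \left(-12\right) = 408$)
$J{\left(-160,149 \right)} - V = - \frac{743}{110} - 408 = - \frac{45623}{110}$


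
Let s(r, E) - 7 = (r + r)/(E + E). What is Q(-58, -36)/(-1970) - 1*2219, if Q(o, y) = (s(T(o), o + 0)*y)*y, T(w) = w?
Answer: -2190899/985 ≈ -2224.3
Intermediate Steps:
s(r, E) = 7 + r/E (s(r, E) = 7 + (r + r)/(E + E) = 7 + (2*r)/((2*E)) = 7 + (2*r)*(1/(2*E)) = 7 + r/E)
Q(o, y) = 8*y² (Q(o, y) = ((7 + o/(o + 0))*y)*y = ((7 + o/o)*y)*y = ((7 + 1)*y)*y = (8*y)*y = 8*y²)
Q(-58, -36)/(-1970) - 1*2219 = (8*(-36)²)/(-1970) - 1*2219 = (8*1296)*(-1/1970) - 2219 = 10368*(-1/1970) - 2219 = -5184/985 - 2219 = -2190899/985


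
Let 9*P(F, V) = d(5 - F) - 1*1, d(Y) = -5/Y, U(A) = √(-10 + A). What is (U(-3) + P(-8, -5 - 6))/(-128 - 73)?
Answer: 2/2613 - I*√13/201 ≈ 0.0007654 - 0.017938*I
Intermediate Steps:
P(F, V) = -⅑ - 5/(9*(5 - F)) (P(F, V) = (-5/(5 - F) - 1*1)/9 = (-5/(5 - F) - 1)/9 = (-1 - 5/(5 - F))/9 = -⅑ - 5/(9*(5 - F)))
(U(-3) + P(-8, -5 - 6))/(-128 - 73) = (√(-10 - 3) + (10 - 1*(-8))/(9*(-5 - 8)))/(-128 - 73) = (√(-13) + (⅑)*(10 + 8)/(-13))/(-201) = (I*√13 + (⅑)*(-1/13)*18)*(-1/201) = (I*√13 - 2/13)*(-1/201) = (-2/13 + I*√13)*(-1/201) = 2/2613 - I*√13/201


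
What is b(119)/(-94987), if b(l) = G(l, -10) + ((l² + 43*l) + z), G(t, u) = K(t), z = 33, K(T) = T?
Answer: -19430/94987 ≈ -0.20455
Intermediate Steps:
G(t, u) = t
b(l) = 33 + l² + 44*l (b(l) = l + ((l² + 43*l) + 33) = l + (33 + l² + 43*l) = 33 + l² + 44*l)
b(119)/(-94987) = (33 + 119² + 44*119)/(-94987) = (33 + 14161 + 5236)*(-1/94987) = 19430*(-1/94987) = -19430/94987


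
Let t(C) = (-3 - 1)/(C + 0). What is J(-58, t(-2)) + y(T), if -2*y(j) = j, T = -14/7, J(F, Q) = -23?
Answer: -22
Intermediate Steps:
t(C) = -4/C
T = -2 (T = -14/7 = -2*1 = -2)
y(j) = -j/2
J(-58, t(-2)) + y(T) = -23 - ½*(-2) = -23 + 1 = -22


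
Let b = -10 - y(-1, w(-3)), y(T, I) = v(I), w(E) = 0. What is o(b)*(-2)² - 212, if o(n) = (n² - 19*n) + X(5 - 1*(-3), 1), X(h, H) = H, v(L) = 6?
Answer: 2032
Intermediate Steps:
y(T, I) = 6
b = -16 (b = -10 - 1*6 = -10 - 6 = -16)
o(n) = 1 + n² - 19*n (o(n) = (n² - 19*n) + 1 = 1 + n² - 19*n)
o(b)*(-2)² - 212 = (1 + (-16)² - 19*(-16))*(-2)² - 212 = (1 + 256 + 304)*4 - 212 = 561*4 - 212 = 2244 - 212 = 2032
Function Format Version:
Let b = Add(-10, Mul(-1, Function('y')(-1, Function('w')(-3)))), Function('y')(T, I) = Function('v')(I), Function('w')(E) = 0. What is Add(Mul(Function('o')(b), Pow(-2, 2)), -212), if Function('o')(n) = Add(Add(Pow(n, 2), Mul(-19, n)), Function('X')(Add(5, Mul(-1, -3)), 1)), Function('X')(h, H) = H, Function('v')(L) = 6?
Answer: 2032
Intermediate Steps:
Function('y')(T, I) = 6
b = -16 (b = Add(-10, Mul(-1, 6)) = Add(-10, -6) = -16)
Function('o')(n) = Add(1, Pow(n, 2), Mul(-19, n)) (Function('o')(n) = Add(Add(Pow(n, 2), Mul(-19, n)), 1) = Add(1, Pow(n, 2), Mul(-19, n)))
Add(Mul(Function('o')(b), Pow(-2, 2)), -212) = Add(Mul(Add(1, Pow(-16, 2), Mul(-19, -16)), Pow(-2, 2)), -212) = Add(Mul(Add(1, 256, 304), 4), -212) = Add(Mul(561, 4), -212) = Add(2244, -212) = 2032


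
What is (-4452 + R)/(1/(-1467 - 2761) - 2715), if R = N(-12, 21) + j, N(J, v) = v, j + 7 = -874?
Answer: 22459136/11479021 ≈ 1.9565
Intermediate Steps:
j = -881 (j = -7 - 874 = -881)
R = -860 (R = 21 - 881 = -860)
(-4452 + R)/(1/(-1467 - 2761) - 2715) = (-4452 - 860)/(1/(-1467 - 2761) - 2715) = -5312/(1/(-4228) - 2715) = -5312/(-1/4228 - 2715) = -5312/(-11479021/4228) = -5312*(-4228/11479021) = 22459136/11479021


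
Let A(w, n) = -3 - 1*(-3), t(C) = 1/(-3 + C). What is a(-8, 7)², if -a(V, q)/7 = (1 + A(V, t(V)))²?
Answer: 49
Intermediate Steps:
A(w, n) = 0 (A(w, n) = -3 + 3 = 0)
a(V, q) = -7 (a(V, q) = -7*(1 + 0)² = -7*1² = -7*1 = -7)
a(-8, 7)² = (-7)² = 49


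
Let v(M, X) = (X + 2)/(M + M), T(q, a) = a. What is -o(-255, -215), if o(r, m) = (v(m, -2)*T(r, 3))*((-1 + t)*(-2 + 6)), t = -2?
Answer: 0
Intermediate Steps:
v(M, X) = (2 + X)/(2*M) (v(M, X) = (2 + X)/((2*M)) = (2 + X)*(1/(2*M)) = (2 + X)/(2*M))
o(r, m) = 0 (o(r, m) = (((2 - 2)/(2*m))*3)*((-1 - 2)*(-2 + 6)) = (((½)*0/m)*3)*(-3*4) = (0*3)*(-12) = 0*(-12) = 0)
-o(-255, -215) = -1*0 = 0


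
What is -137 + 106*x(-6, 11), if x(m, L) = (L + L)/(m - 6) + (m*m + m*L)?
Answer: -10534/3 ≈ -3511.3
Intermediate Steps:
x(m, L) = m² + L*m + 2*L/(-6 + m) (x(m, L) = (2*L)/(-6 + m) + (m² + L*m) = 2*L/(-6 + m) + (m² + L*m) = m² + L*m + 2*L/(-6 + m))
-137 + 106*x(-6, 11) = -137 + 106*(((-6)³ - 6*(-6)² + 2*11 + 11*(-6)² - 6*11*(-6))/(-6 - 6)) = -137 + 106*((-216 - 6*36 + 22 + 11*36 + 396)/(-12)) = -137 + 106*(-(-216 - 216 + 22 + 396 + 396)/12) = -137 + 106*(-1/12*382) = -137 + 106*(-191/6) = -137 - 10123/3 = -10534/3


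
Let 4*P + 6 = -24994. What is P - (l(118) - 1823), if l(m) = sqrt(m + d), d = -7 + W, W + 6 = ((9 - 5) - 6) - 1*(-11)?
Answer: -4427 - sqrt(114) ≈ -4437.7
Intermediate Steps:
W = 3 (W = -6 + (((9 - 5) - 6) - 1*(-11)) = -6 + ((4 - 6) + 11) = -6 + (-2 + 11) = -6 + 9 = 3)
d = -4 (d = -7 + 3 = -4)
P = -6250 (P = -3/2 + (1/4)*(-24994) = -3/2 - 12497/2 = -6250)
l(m) = sqrt(-4 + m) (l(m) = sqrt(m - 4) = sqrt(-4 + m))
P - (l(118) - 1823) = -6250 - (sqrt(-4 + 118) - 1823) = -6250 - (sqrt(114) - 1823) = -6250 - (-1823 + sqrt(114)) = -6250 + (1823 - sqrt(114)) = -4427 - sqrt(114)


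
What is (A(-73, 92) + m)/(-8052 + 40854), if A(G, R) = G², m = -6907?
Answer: -263/5467 ≈ -0.048107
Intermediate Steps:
(A(-73, 92) + m)/(-8052 + 40854) = ((-73)² - 6907)/(-8052 + 40854) = (5329 - 6907)/32802 = -1578*1/32802 = -263/5467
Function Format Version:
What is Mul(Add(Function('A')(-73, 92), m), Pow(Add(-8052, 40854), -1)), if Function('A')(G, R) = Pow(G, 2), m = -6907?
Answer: Rational(-263, 5467) ≈ -0.048107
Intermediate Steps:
Mul(Add(Function('A')(-73, 92), m), Pow(Add(-8052, 40854), -1)) = Mul(Add(Pow(-73, 2), -6907), Pow(Add(-8052, 40854), -1)) = Mul(Add(5329, -6907), Pow(32802, -1)) = Mul(-1578, Rational(1, 32802)) = Rational(-263, 5467)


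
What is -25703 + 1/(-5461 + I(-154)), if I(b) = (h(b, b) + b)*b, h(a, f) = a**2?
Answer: -93404933328/3634009 ≈ -25703.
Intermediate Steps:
I(b) = b*(b + b**2) (I(b) = (b**2 + b)*b = (b + b**2)*b = b*(b + b**2))
-25703 + 1/(-5461 + I(-154)) = -25703 + 1/(-5461 + (-154)**2*(1 - 154)) = -25703 + 1/(-5461 + 23716*(-153)) = -25703 + 1/(-5461 - 3628548) = -25703 + 1/(-3634009) = -25703 - 1/3634009 = -93404933328/3634009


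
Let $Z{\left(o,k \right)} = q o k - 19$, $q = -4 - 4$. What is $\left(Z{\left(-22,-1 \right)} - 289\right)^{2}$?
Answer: $234256$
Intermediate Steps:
$q = -8$
$Z{\left(o,k \right)} = -19 - 8 k o$ ($Z{\left(o,k \right)} = - 8 o k - 19 = - 8 k o - 19 = -19 - 8 k o$)
$\left(Z{\left(-22,-1 \right)} - 289\right)^{2} = \left(\left(-19 - \left(-8\right) \left(-22\right)\right) - 289\right)^{2} = \left(\left(-19 - 176\right) - 289\right)^{2} = \left(-195 - 289\right)^{2} = \left(-484\right)^{2} = 234256$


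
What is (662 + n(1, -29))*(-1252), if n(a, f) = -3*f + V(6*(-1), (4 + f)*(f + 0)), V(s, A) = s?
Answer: -930236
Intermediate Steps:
n(a, f) = -6 - 3*f (n(a, f) = -3*f + 6*(-1) = -3*f - 6 = -6 - 3*f)
(662 + n(1, -29))*(-1252) = (662 + (-6 - 3*(-29)))*(-1252) = (662 + (-6 + 87))*(-1252) = (662 + 81)*(-1252) = 743*(-1252) = -930236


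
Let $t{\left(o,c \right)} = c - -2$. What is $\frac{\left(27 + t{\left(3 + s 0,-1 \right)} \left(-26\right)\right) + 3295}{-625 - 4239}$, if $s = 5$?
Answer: $- \frac{103}{152} \approx -0.67763$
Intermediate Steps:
$t{\left(o,c \right)} = 2 + c$ ($t{\left(o,c \right)} = c + 2 = 2 + c$)
$\frac{\left(27 + t{\left(3 + s 0,-1 \right)} \left(-26\right)\right) + 3295}{-625 - 4239} = \frac{\left(27 + \left(2 - 1\right) \left(-26\right)\right) + 3295}{-625 - 4239} = \frac{\left(27 + 1 \left(-26\right)\right) + 3295}{-4864} = \left(\left(27 - 26\right) + 3295\right) \left(- \frac{1}{4864}\right) = \left(1 + 3295\right) \left(- \frac{1}{4864}\right) = 3296 \left(- \frac{1}{4864}\right) = - \frac{103}{152}$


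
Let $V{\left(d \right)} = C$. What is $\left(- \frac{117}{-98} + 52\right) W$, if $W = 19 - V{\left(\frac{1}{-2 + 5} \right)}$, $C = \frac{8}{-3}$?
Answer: $\frac{338845}{294} \approx 1152.5$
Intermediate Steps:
$C = - \frac{8}{3}$ ($C = 8 \left(- \frac{1}{3}\right) = - \frac{8}{3} \approx -2.6667$)
$V{\left(d \right)} = - \frac{8}{3}$
$W = \frac{65}{3}$ ($W = 19 - - \frac{8}{3} = 19 + \frac{8}{3} = \frac{65}{3} \approx 21.667$)
$\left(- \frac{117}{-98} + 52\right) W = \left(- \frac{117}{-98} + 52\right) \frac{65}{3} = \left(\left(-117\right) \left(- \frac{1}{98}\right) + 52\right) \frac{65}{3} = \left(\frac{117}{98} + 52\right) \frac{65}{3} = \frac{5213}{98} \cdot \frac{65}{3} = \frac{338845}{294}$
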